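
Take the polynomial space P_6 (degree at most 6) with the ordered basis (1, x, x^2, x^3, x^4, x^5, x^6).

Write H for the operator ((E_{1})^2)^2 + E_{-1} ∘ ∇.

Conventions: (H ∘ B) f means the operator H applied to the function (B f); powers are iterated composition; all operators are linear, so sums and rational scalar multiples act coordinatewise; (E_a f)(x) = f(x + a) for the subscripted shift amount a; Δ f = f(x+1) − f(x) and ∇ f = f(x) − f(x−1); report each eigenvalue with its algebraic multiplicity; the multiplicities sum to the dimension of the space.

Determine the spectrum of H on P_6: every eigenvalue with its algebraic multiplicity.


image of 1: 1
image of x: x + 5
image of x^2: x^2 + 10x + 13
image of x^3: x^3 + 15x^2 + 39x + 71
image of x^4: x^4 + 20x^3 + 78x^2 + 284x + 241
image of x^5: x^5 + 25x^4 + 130x^3 + 710x^2 + 1205x + 1055
image of x^6: x^6 + 30x^5 + 195x^4 + 1420x^3 + 3615x^2 + 6330x + 4033
the matrix is upper triangular; its diagonal is (1, 1, 1, 1, 1, 1, 1)
for a triangular matrix the eigenvalues are the diagonal entries, with algebraic multiplicity their repetition count

λ = 1 (multiplicity 7)


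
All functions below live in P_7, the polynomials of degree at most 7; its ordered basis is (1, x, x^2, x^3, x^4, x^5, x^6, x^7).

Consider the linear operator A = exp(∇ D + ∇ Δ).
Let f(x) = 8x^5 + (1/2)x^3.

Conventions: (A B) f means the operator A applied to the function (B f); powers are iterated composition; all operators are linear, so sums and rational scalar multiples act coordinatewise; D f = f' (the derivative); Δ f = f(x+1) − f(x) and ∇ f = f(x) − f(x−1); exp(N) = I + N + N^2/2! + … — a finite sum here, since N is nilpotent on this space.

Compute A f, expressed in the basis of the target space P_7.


the result is g(x) = 8x^5 + (641/2)x^3 - 240x^2 + 2166x - 2003/2

order-1 term: 320x^3 - 240x^2 + 246x - 83/2
order-2 term: 1920x - 960
the series for exp(∇ D + ∇ Δ) f terminates at order 2
exp(∇ D + ∇ Δ) f = 8x^5 + (641/2)x^3 - 240x^2 + 2166x - 2003/2


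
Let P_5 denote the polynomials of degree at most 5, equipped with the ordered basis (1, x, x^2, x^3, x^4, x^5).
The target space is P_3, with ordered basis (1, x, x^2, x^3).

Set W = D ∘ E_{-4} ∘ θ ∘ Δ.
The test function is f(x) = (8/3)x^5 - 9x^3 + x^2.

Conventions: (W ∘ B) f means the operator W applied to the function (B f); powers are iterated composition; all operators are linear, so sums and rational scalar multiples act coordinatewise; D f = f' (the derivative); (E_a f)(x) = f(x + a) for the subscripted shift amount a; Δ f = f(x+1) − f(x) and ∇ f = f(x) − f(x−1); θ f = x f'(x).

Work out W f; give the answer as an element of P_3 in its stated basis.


the result is g(x) = (640/3)x^3 - 2320x^2 + (24956/3)x - 29459/3

Δ f = (40/3)x^4 + (80/3)x^3 - (1/3)x^2 - (35/3)x - 16/3
θ Δ f = (160/3)x^4 + 80x^3 - (2/3)x^2 - (35/3)x
E_{-4} (θ ∘ Δ) f = (160/3)x^4 - (2320/3)x^3 + (12478/3)x^2 - (29459/3)x + 25708/3
D E_{-4} (θ ∘ Δ) f = (640/3)x^3 - 2320x^2 + (24956/3)x - 29459/3


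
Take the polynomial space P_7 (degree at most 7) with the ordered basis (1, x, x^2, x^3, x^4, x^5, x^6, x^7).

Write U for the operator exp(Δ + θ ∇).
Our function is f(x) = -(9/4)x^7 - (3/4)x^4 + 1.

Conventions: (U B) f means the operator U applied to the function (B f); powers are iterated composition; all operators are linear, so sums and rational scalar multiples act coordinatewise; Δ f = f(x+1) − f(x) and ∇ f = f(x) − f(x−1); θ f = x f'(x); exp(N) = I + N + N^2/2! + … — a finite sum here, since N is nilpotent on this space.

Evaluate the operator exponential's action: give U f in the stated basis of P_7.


the image equals g(x) = -(9/4)x^7 - (441/4)x^6 - (3591/2)x^5 - (96711/8)x^4 - (72789/2)x^3 - (471195/8)x^2 - (249819/4)x - 482891/16

order-1 term: -(441/4)x^6 + 189x^5 - (1575/4)x^4 + (291/2)x^3 - (549/4)x^2 - 6x - 3
order-2 term: -(3969/2)x^5 + (38745/8)x^4 - 9450x^3 + (43983/8)x^2 - 2511x - 1251/8
order-3 term: -(33075/2)x^4 + 39060x^3 - (231525/4)x^2 + (40491/2)x - 2403/2
order-4 term: -66150x^3 + (450765/4)x^2 - (363825/4)x - 60453/16
order-5 term: -119070x^2 + 90153x - 8883
order-6 term: -79380x - 9639/2
order-7 term: -11340
the series for exp(Δ + θ ∇) f terminates at order 7
exp(Δ + θ ∇) f = -(9/4)x^7 - (441/4)x^6 - (3591/2)x^5 - (96711/8)x^4 - (72789/2)x^3 - (471195/8)x^2 - (249819/4)x - 482891/16


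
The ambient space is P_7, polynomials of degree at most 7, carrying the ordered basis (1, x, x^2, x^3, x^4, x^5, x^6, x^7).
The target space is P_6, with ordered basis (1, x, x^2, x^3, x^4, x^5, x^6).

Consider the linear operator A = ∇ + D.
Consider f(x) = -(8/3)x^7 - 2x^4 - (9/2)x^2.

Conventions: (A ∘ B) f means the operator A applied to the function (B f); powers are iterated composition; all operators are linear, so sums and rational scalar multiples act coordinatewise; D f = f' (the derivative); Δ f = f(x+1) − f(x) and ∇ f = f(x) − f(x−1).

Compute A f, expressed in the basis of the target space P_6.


g(x) = -(112/3)x^6 + 56x^5 - (280/3)x^4 + (232/3)x^3 - 44x^2 - (22/3)x + 23/6

∇ f = -(56/3)x^6 + 56x^5 - (280/3)x^4 + (256/3)x^3 - 44x^2 + (5/3)x + 23/6
D f = -(56/3)x^6 - 8x^3 - 9x
(∇ + D) f = -(112/3)x^6 + 56x^5 - (280/3)x^4 + (232/3)x^3 - 44x^2 - (22/3)x + 23/6


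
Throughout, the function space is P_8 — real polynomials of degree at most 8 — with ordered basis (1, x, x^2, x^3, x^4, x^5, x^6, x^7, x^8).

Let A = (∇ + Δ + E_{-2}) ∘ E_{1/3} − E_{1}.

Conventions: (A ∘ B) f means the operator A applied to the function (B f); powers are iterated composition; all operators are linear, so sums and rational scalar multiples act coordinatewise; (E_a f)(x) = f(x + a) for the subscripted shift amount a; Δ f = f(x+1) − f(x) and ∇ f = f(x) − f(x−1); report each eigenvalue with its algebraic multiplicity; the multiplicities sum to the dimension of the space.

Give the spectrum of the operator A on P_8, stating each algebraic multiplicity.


image of 1: 0
image of x: -2/3
image of x^2: -(4/3)x + 28/9
image of x^3: -2x^2 + (28/3)x - 80/27
image of x^4: -(8/3)x^3 + (56/3)x^2 - (320/27)x + 784/81
image of x^5: -(10/3)x^4 + (280/9)x^3 - (800/27)x^2 + (3920/81)x - 2312/243
image of x^6: -4x^5 + (140/3)x^4 - (1600/27)x^3 + (3920/27)x^2 - (4624/81)x + 18928/729
image of x^7: -(14/3)x^6 + (196/3)x^5 - (2800/27)x^4 + (27440/81)x^3 - (16184/81)x^2 + (132496/729)x - 63800/2187
image of x^8: -(16/3)x^7 + (784/9)x^6 - (4480/27)x^5 + (54880/81)x^4 - (129472/243)x^3 + (529984/729)x^2 - (510400/2187)x + 449344/6561
the matrix is upper triangular; its diagonal is (0, 0, 0, 0, 0, 0, 0, 0, 0)
for a triangular matrix the eigenvalues are the diagonal entries, with algebraic multiplicity their repetition count

λ = 0 (multiplicity 9)


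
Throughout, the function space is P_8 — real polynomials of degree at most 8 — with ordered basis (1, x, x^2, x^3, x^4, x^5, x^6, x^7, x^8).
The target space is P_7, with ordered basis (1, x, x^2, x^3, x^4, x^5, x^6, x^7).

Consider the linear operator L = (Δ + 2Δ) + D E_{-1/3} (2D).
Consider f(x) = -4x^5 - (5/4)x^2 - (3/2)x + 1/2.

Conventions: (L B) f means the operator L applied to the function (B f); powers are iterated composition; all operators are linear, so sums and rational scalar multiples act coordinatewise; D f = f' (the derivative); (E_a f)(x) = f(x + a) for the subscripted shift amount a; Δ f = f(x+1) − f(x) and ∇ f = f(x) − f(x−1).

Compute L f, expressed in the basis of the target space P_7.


Δ f = -20x^4 - 40x^3 - 40x^2 - (45/2)x - 27/4
Δ f = -20x^4 - 40x^3 - 40x^2 - (45/2)x - 27/4
(2Δ) f = -40x^4 - 80x^3 - 80x^2 - 45x - 27/2
(Δ + 2Δ) f = -60x^4 - 120x^3 - 120x^2 - (135/2)x - 81/4
D f = -20x^4 - (5/2)x - 3/2
(2D) f = -40x^4 - 5x - 3
E_{-1/3} (2D) f = -40x^4 + (160/3)x^3 - (80/3)x^2 + (25/27)x - 148/81
D E_{-1/3} (2D) f = -160x^3 + 160x^2 - (160/3)x + 25/27
((Δ + 2Δ) + D E_{-1/3} (2D)) f = -60x^4 - 280x^3 + 40x^2 - (725/6)x - 2087/108

the image equals g(x) = -60x^4 - 280x^3 + 40x^2 - (725/6)x - 2087/108


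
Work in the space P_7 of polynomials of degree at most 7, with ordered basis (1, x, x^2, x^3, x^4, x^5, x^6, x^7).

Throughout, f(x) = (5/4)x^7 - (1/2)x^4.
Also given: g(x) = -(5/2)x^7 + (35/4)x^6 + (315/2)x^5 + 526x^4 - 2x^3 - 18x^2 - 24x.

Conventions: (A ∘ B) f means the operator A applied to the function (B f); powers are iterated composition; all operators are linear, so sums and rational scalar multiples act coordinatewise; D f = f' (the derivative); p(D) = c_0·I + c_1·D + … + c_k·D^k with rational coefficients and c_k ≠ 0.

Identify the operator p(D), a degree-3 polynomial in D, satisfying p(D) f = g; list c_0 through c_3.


D^0 f = (5/4)x^7 - (1/2)x^4
D^1 f = (35/4)x^6 - 2x^3
D^2 f = (105/2)x^5 - 6x^2
D^3 f = (525/2)x^4 - 12x
matching coefficients of g against c_0 f + c_1 Df + … from the top degree down determines the c_i
solution: c_0 = -2, c_1 = 1, c_2 = 3, c_3 = 2

p(D) = -2·I + D + 3·D^2 + 2·D^3, i.e. c_0 = -2, c_1 = 1, c_2 = 3, c_3 = 2


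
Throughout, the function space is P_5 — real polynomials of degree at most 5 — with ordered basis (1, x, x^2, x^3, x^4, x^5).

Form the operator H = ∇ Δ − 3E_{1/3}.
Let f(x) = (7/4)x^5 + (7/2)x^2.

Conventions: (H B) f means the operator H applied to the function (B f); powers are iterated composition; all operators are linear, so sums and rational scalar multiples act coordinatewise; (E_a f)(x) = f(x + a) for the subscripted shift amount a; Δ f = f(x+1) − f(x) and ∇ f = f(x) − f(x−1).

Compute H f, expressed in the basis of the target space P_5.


g(x) = -(21/4)x^5 - (35/4)x^4 + (175/6)x^3 - (112/9)x^2 + (1099/108)x + 1883/324

Δ f = (35/4)x^4 + (35/2)x^3 + (35/2)x^2 + (63/4)x + 21/4
∇ Δ f = 35x^3 + (35/2)x + 7
E_{1/3} f = (7/4)x^5 + (35/12)x^4 + (35/18)x^3 + (112/27)x^2 + (791/324)x + 385/972
(-3E_{1/3}) f = -(21/4)x^5 - (35/4)x^4 - (35/6)x^3 - (112/9)x^2 - (791/108)x - 385/324
(∇ Δ − 3E_{1/3}) f = -(21/4)x^5 - (35/4)x^4 + (175/6)x^3 - (112/9)x^2 + (1099/108)x + 1883/324


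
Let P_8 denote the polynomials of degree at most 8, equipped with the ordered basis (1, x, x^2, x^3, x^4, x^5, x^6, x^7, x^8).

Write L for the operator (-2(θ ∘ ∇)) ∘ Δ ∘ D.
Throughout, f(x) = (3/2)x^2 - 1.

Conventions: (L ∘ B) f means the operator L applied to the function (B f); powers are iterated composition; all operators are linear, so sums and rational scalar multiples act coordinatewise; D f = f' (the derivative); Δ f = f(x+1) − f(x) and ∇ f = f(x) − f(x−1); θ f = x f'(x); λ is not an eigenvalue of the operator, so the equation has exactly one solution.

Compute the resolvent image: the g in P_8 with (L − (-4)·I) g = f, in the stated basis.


the image equals g(x) = (3/8)x^2 - 1/4

write g with unknown coordinates in the stated basis and equate coefficients in (L − (-4)·I) g = f
solving from the highest basis element down gives g = (3/8)x^2 - 1/4
check: L g = 0
so L g − (-4)·g = (3/2)x^2 - 1 = f ✓


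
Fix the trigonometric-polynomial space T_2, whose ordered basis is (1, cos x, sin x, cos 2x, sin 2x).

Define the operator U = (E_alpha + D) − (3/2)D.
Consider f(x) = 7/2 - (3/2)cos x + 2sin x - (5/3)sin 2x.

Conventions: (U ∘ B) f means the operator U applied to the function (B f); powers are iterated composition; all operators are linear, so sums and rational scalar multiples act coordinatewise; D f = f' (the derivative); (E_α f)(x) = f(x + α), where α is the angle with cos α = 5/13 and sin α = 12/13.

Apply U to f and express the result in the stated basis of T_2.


g(x) = 7/2 + (7/26)cos x + (73/52)sin x + (245/507)cos 2x + (595/507)sin 2x

E_alpha f = 7/2 + (33/26)cos x + (28/13)sin x - (200/169)cos 2x + (595/507)sin 2x
D f = 2cos x + (3/2)sin x - (10/3)cos 2x
(E_alpha + D) f = 7/2 + (85/26)cos x + (95/26)sin x - (2290/507)cos 2x + (595/507)sin 2x
D f = 2cos x + (3/2)sin x - (10/3)cos 2x
(-(3/2)D) f = -3cos x - (9/4)sin x + 5cos 2x
((E_alpha + D) − (3/2)D) f = 7/2 + (7/26)cos x + (73/52)sin x + (245/507)cos 2x + (595/507)sin 2x


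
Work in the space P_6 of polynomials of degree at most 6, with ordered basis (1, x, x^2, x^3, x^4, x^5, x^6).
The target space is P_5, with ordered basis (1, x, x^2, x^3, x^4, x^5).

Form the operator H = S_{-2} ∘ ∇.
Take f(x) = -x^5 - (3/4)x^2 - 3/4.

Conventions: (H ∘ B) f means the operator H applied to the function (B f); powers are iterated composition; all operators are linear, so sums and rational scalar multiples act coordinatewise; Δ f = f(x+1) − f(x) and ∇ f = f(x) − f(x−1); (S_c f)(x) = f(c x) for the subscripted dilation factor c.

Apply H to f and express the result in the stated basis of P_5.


the image equals g(x) = -80x^4 - 80x^3 - 40x^2 - 7x - 1/4

∇ f = -5x^4 + 10x^3 - 10x^2 + (7/2)x - 1/4
S_{-2} ∇ f = -80x^4 - 80x^3 - 40x^2 - 7x - 1/4


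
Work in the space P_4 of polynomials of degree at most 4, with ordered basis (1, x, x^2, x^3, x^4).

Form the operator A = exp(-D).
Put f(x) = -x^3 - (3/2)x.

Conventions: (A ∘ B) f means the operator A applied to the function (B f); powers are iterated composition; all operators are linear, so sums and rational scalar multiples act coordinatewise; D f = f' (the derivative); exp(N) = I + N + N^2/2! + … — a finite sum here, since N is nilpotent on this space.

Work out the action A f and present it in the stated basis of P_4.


order-1 term: 3x^2 + 3/2
order-2 term: -3x
order-3 term: 1
the series for exp(-D) f terminates at order 3
exp(-D) f = -x^3 + 3x^2 - (9/2)x + 5/2

the image equals g(x) = -x^3 + 3x^2 - (9/2)x + 5/2


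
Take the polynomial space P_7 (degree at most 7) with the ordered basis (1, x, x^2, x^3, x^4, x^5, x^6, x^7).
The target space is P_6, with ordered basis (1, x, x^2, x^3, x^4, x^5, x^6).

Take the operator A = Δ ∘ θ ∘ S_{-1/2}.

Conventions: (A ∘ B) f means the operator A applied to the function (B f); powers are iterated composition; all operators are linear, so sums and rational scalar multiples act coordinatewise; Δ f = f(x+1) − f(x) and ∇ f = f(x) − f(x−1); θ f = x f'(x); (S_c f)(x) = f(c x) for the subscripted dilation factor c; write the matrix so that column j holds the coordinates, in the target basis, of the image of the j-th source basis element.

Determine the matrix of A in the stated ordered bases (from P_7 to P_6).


the matrix is [[0, -1/2, 1/2, -3/8, 1/4, -5/32, 3/32, -7/128]; [0, 0, 1, -9/8, 1, -25/32, 9/16, -49/128]; [0, 0, 0, -9/8, 3/2, -25/16, 45/32, -147/128]; [0, 0, 0, 0, 1, -25/16, 15/8, -245/128]; [0, 0, 0, 0, 0, -25/32, 45/32, -245/128]; [0, 0, 0, 0, 0, 0, 9/16, -147/128]; [0, 0, 0, 0, 0, 0, 0, -49/128]] (rows listed top to bottom)

image of 1: 0
image of x: -1/2
image of x^2: x + 1/2
image of x^3: -(9/8)x^2 - (9/8)x - 3/8
image of x^4: x^3 + (3/2)x^2 + x + 1/4
image of x^5: -(25/32)x^4 - (25/16)x^3 - (25/16)x^2 - (25/32)x - 5/32
image of x^6: (9/16)x^5 + (45/32)x^4 + (15/8)x^3 + (45/32)x^2 + (9/16)x + 3/32
image of x^7: -(49/128)x^6 - (147/128)x^5 - (245/128)x^4 - (245/128)x^3 - (147/128)x^2 - (49/128)x - 7/128
each image's coordinates form column j of the matrix


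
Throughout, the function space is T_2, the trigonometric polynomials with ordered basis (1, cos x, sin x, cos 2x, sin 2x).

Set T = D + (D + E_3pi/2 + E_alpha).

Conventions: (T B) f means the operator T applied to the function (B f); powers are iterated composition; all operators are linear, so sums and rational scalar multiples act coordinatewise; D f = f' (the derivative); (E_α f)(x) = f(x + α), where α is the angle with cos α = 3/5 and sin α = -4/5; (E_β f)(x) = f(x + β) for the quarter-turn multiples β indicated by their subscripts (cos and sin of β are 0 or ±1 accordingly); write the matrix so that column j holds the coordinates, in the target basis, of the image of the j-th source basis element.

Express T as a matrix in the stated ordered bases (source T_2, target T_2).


image of 1: 2
image of cos x: (3/5)cos x - (1/5)sin x
image of sin x: (1/5)cos x + (3/5)sin x
image of cos 2x: -(32/25)cos 2x - (76/25)sin 2x
image of sin 2x: (76/25)cos 2x - (32/25)sin 2x
each image's coordinates form column j of the matrix

the matrix is [[2, 0, 0, 0, 0]; [0, 3/5, 1/5, 0, 0]; [0, -1/5, 3/5, 0, 0]; [0, 0, 0, -32/25, 76/25]; [0, 0, 0, -76/25, -32/25]] (rows listed top to bottom)


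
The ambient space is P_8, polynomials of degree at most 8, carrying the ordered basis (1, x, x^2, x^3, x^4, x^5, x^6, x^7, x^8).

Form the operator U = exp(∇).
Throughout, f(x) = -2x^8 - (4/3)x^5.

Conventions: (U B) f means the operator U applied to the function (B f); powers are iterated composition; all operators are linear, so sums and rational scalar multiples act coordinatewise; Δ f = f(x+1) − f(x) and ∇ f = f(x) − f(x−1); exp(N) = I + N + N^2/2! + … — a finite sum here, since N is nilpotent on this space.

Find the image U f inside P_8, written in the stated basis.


order-1 term: -16x^7 + 56x^6 - 112x^5 + (400/3)x^4 - (296/3)x^3 + (128/3)x^2 - (28/3)x + 2/3
order-2 term: -56x^6 + 336x^5 - 980x^4 + (5000/3)x^3 - 1696x^2 + (2884/3)x - 234
order-3 term: -112x^5 + 840x^4 - 2800x^3 + (15080/3)x^2 - 4776x + 5696/3
order-4 term: -140x^4 + 1120x^3 - 3640x^2 + (16780/3)x - 10166/3
order-5 term: -112x^3 + 840x^2 - 2240x + 6296/3
order-6 term: -56x^2 + 336x - 532
order-7 term: -16x + 56
order-8 term: -2
the series for exp(∇) f terminates at order 8
exp(∇) f = -2x^8 - 16x^7 + (332/3)x^5 - (440/3)x^4 - 224x^3 + (1552/3)x^2 - (452/3)x - 308/3

the result is g(x) = -2x^8 - 16x^7 + (332/3)x^5 - (440/3)x^4 - 224x^3 + (1552/3)x^2 - (452/3)x - 308/3


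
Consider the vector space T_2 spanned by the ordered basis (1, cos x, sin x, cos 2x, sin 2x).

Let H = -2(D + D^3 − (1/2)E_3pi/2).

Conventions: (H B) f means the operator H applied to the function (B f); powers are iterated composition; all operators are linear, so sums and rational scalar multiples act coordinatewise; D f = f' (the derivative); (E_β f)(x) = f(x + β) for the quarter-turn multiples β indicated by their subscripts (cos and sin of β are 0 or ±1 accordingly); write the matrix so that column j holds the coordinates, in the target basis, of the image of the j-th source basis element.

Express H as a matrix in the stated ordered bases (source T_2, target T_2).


image of 1: 1
image of cos x: sin x
image of sin x: -cos x
image of cos 2x: -cos 2x - 12sin 2x
image of sin 2x: 12cos 2x - sin 2x
each image's coordinates form column j of the matrix

the matrix is [[1, 0, 0, 0, 0]; [0, 0, -1, 0, 0]; [0, 1, 0, 0, 0]; [0, 0, 0, -1, 12]; [0, 0, 0, -12, -1]] (rows listed top to bottom)


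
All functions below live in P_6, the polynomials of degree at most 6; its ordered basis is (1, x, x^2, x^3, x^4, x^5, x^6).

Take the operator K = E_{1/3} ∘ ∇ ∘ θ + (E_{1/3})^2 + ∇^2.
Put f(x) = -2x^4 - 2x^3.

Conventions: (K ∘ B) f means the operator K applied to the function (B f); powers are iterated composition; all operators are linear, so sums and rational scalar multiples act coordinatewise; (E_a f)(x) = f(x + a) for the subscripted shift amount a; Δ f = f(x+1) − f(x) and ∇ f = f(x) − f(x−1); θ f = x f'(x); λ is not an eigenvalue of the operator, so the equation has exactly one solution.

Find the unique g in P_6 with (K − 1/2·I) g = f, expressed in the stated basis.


g(x) = -4x^4 + (436/3)x^3 - 3144x^2 + (867688/27)x - 850216/9

write g with unknown coordinates in the stated basis and equate coefficients in (K − 1/2·I) g = f
solving from the highest basis element down gives g = -4x^4 + (436/3)x^3 - 3144x^2 + (867688/27)x - 850216/9
check: K g = -4x^4 + (212/3)x^3 - 1572x^2 + (433844/27)x - 425108/9
so K g − 1/2·g = -2x^4 - 2x^3 = f ✓


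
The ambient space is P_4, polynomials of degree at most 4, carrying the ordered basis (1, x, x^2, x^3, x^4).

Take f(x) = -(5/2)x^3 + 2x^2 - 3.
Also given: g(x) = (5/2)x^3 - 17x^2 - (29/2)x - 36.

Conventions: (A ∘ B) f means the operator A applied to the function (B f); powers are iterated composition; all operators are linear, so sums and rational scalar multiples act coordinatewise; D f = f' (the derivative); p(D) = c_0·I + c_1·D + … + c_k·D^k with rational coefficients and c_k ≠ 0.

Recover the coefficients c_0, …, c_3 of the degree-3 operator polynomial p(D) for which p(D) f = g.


D^0 f = -(5/2)x^3 + 2x^2 - 3
D^1 f = -(15/2)x^2 + 4x
D^2 f = -15x + 4
D^3 f = -15
matching coefficients of g against c_0 f + c_1 Df + … from the top degree down determines the c_i
solution: c_0 = -1, c_1 = 2, c_2 = 3/2, c_3 = 3

p(D) = -I + 2·D + (3/2)·D^2 + 3·D^3, i.e. c_0 = -1, c_1 = 2, c_2 = 3/2, c_3 = 3


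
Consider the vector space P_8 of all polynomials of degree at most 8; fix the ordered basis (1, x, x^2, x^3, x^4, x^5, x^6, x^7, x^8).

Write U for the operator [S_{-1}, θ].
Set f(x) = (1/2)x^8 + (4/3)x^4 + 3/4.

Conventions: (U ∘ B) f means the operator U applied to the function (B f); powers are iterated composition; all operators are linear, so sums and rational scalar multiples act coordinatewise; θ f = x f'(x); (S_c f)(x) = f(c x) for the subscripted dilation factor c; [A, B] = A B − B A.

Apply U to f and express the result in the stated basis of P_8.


θ f = 4x^8 + (16/3)x^4
S_{-1} θ f = 4x^8 + (16/3)x^4
S_{-1} f = (1/2)x^8 + (4/3)x^4 + 3/4
θ S_{-1} f = 4x^8 + (16/3)x^4
[S_{-1}, θ] f = 0

g(x) = 0


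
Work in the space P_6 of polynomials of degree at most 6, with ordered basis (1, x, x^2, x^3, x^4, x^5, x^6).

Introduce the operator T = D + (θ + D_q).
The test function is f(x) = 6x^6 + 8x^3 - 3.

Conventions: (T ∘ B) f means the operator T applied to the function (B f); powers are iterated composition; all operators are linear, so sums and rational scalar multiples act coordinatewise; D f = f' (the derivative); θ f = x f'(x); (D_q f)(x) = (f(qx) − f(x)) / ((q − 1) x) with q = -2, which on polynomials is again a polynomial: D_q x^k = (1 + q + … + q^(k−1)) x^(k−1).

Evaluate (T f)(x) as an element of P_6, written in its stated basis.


the result is g(x) = 36x^6 - 90x^5 + 24x^3 + 48x^2

D f = 36x^5 + 24x^2
θ f = 36x^6 + 24x^3
D_q f = -126x^5 + 24x^2
(θ + D_q) f = 36x^6 - 126x^5 + 24x^3 + 24x^2
(D + (θ + D_q)) f = 36x^6 - 90x^5 + 24x^3 + 48x^2


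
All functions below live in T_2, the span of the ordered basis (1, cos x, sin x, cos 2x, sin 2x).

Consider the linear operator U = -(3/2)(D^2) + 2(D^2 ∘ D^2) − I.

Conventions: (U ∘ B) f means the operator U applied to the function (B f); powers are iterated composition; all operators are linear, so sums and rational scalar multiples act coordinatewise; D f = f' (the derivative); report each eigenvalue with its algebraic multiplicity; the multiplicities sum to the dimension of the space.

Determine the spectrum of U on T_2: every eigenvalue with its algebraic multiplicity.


λ = -1 (multiplicity 1), λ = 5/2 (multiplicity 2), λ = 37 (multiplicity 2)

image of 1: -1
image of cos x: (5/2)cos x
image of sin x: (5/2)sin x
image of cos 2x: 37cos 2x
image of sin 2x: 37sin 2x
the matrix is diagonal; its diagonal is (-1, 5/2, 5/2, 37, 37)
for a triangular matrix the eigenvalues are the diagonal entries, with algebraic multiplicity their repetition count


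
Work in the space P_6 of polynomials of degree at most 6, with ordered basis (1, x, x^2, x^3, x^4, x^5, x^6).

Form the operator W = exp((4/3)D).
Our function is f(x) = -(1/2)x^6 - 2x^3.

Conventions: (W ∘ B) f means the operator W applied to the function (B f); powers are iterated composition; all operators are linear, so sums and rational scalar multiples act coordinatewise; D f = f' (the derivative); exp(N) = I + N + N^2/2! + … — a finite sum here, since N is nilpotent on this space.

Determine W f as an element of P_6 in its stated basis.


the result is g(x) = -(1/2)x^6 - 4x^5 - (40/3)x^4 - (694/27)x^3 - (856/27)x^2 - (1888/81)x - 5504/729

order-1 term: -4x^5 - 8x^2
order-2 term: -(40/3)x^4 - (32/3)x
order-3 term: -(640/27)x^3 - 128/27
order-4 term: -(640/27)x^2
order-5 term: -(1024/81)x
order-6 term: -2048/729
the series for exp((4/3)D) f terminates at order 6
exp((4/3)D) f = -(1/2)x^6 - 4x^5 - (40/3)x^4 - (694/27)x^3 - (856/27)x^2 - (1888/81)x - 5504/729


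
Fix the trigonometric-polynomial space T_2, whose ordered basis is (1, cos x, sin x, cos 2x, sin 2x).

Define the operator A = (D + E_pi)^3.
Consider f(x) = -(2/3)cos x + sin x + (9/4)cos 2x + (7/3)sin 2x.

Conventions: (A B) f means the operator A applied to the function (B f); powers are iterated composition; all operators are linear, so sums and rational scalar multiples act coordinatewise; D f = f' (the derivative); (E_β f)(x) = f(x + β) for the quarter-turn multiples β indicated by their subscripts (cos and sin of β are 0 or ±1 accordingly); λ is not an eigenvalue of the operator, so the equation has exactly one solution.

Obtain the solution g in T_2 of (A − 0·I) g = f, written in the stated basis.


write g with unknown coordinates in the stated basis and equate coefficients in (A − 0·I) g = f
solving from the highest basis element down gives g = -(5/12)cos x + (1/12)sin x - (241/1500)cos 2x - (181/750)sin 2x
check: A g = -(2/3)cos x + sin x + (9/4)cos 2x + (7/3)sin 2x
so A g − 0·g = -(2/3)cos x + sin x + (9/4)cos 2x + (7/3)sin 2x = f ✓

the image equals g(x) = -(5/12)cos x + (1/12)sin x - (241/1500)cos 2x - (181/750)sin 2x


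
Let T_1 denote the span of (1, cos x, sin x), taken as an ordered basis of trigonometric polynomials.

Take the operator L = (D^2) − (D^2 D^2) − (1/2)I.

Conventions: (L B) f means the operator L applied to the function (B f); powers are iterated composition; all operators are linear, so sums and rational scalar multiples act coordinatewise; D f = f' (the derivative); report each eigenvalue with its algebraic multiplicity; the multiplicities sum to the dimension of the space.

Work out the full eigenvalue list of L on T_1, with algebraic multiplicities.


λ = -5/2 (multiplicity 2), λ = -1/2 (multiplicity 1)

image of 1: -1/2
image of cos x: -(5/2)cos x
image of sin x: -(5/2)sin x
the matrix is diagonal; its diagonal is (-1/2, -5/2, -5/2)
for a triangular matrix the eigenvalues are the diagonal entries, with algebraic multiplicity their repetition count


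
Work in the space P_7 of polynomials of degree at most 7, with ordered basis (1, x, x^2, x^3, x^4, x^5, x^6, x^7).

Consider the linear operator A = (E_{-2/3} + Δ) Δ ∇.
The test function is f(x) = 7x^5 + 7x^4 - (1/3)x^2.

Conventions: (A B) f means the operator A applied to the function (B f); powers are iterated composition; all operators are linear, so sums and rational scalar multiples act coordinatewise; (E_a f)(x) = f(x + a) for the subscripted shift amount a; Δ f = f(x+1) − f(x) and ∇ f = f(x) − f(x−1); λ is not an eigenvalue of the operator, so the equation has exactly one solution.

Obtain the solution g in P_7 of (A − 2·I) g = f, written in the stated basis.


write g with unknown coordinates in the stated basis and equate coefficients in (A − 2·I) g = f
solving from the highest basis element down gives g = -(7/2)x^5 - (7/2)x^4 - 35x^3 - (335/6)x^2 - (1729/6)x - 8377/54
check: A g = -70x^3 - 112x^2 - (1729/3)x - 8377/27
so A g − 2·g = 7x^5 + 7x^4 - (1/3)x^2 = f ✓

the result is g(x) = -(7/2)x^5 - (7/2)x^4 - 35x^3 - (335/6)x^2 - (1729/6)x - 8377/54


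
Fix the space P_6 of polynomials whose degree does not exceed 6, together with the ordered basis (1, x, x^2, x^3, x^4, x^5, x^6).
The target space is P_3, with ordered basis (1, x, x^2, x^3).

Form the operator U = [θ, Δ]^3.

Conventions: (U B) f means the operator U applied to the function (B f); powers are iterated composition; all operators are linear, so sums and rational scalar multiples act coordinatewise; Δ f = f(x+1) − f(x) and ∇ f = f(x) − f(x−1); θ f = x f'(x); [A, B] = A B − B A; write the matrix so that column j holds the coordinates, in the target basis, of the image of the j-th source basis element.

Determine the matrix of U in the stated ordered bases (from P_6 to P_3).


the matrix is [[0, 0, 0, -6, -72, -540, -3240]; [0, 0, 0, 0, -24, -360, -3240]; [0, 0, 0, 0, 0, -60, -1080]; [0, 0, 0, 0, 0, 0, -120]] (rows listed top to bottom)

image of 1: 0
image of x: 0
image of x^2: 0
image of x^3: -6
image of x^4: -24x - 72
image of x^5: -60x^2 - 360x - 540
image of x^6: -120x^3 - 1080x^2 - 3240x - 3240
each image's coordinates form column j of the matrix


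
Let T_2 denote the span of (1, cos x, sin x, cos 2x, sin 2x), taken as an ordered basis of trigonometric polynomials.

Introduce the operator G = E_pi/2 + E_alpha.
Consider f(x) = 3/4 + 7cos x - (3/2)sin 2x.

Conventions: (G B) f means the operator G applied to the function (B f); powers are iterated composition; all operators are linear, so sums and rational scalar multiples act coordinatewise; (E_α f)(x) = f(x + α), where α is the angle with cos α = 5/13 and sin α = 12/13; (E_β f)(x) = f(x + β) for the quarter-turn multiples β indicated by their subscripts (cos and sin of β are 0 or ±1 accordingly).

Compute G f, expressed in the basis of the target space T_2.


E_pi/2 f = 3/4 - 7sin x + (3/2)sin 2x
E_alpha f = 3/4 + (35/13)cos x - (84/13)sin x - (180/169)cos 2x + (357/338)sin 2x
(E_pi/2 + E_alpha) f = 3/2 + (35/13)cos x - (175/13)sin x - (180/169)cos 2x + (432/169)sin 2x

g(x) = 3/2 + (35/13)cos x - (175/13)sin x - (180/169)cos 2x + (432/169)sin 2x


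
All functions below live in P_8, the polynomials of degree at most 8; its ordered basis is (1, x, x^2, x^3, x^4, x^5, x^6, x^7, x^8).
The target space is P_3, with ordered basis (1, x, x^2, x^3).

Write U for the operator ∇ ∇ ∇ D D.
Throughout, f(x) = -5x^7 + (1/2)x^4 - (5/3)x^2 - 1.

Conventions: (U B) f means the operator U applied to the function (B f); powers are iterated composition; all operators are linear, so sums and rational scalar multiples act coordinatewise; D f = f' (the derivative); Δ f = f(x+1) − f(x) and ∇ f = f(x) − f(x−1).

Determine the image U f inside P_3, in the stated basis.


D f = -35x^6 + 2x^3 - (10/3)x
D D f = -210x^5 + 6x^2 - 10/3
∇ D D f = -1050x^4 + 2100x^3 - 2100x^2 + 1062x - 216
∇ ∇ D D f = -4200x^3 + 12600x^2 - 14700x + 6312
∇ (∇ ∇ D) D f = -12600x^2 + 37800x - 31500

g(x) = -12600x^2 + 37800x - 31500


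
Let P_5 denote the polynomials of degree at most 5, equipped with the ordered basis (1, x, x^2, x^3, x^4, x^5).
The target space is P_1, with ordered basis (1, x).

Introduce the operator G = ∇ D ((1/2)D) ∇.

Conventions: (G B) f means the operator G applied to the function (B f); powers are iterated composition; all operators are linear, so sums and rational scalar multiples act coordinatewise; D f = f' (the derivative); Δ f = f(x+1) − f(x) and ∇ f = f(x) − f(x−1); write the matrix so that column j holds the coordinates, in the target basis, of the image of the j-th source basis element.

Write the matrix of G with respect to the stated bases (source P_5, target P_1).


image of 1: 0
image of x: 0
image of x^2: 0
image of x^3: 0
image of x^4: 12
image of x^5: 60x - 60
each image's coordinates form column j of the matrix

the matrix is [[0, 0, 0, 0, 12, -60]; [0, 0, 0, 0, 0, 60]] (rows listed top to bottom)


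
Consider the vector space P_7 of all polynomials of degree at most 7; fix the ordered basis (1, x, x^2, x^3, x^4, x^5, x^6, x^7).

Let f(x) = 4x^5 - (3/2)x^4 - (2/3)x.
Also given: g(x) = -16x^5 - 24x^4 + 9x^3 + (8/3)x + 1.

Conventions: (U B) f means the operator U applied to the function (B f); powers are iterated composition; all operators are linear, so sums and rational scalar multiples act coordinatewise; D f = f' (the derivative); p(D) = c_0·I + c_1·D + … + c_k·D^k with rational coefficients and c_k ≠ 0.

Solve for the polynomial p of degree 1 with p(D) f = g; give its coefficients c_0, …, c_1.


D^0 f = 4x^5 - (3/2)x^4 - (2/3)x
D^1 f = 20x^4 - 6x^3 - 2/3
matching coefficients of g against c_0 f + c_1 Df + … from the top degree down determines the c_i
solution: c_0 = -4, c_1 = -3/2

p(D) = -4·I − (3/2)·D, i.e. c_0 = -4, c_1 = -3/2


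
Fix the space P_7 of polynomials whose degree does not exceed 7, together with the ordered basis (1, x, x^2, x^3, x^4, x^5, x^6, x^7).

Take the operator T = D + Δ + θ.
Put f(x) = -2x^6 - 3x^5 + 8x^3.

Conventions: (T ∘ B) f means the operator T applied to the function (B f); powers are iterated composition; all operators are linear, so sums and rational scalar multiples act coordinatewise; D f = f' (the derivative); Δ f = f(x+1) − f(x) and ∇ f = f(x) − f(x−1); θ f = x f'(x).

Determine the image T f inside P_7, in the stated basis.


the result is g(x) = -12x^6 - 39x^5 - 60x^4 - 46x^3 - 12x^2 - 3x + 3

D f = -12x^5 - 15x^4 + 24x^2
Δ f = -12x^5 - 45x^4 - 70x^3 - 36x^2 - 3x + 3
θ f = -12x^6 - 15x^5 + 24x^3
(D + Δ + θ) f = -12x^6 - 39x^5 - 60x^4 - 46x^3 - 12x^2 - 3x + 3


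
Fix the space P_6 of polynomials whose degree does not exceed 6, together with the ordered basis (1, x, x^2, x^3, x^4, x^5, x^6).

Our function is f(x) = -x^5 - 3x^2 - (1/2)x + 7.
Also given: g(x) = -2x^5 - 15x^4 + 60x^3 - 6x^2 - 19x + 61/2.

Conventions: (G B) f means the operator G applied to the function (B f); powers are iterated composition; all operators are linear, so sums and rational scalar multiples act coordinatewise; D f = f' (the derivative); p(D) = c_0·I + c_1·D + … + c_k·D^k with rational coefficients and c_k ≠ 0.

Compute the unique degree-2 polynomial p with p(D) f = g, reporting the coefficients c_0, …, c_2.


D^0 f = -x^5 - 3x^2 - (1/2)x + 7
D^1 f = -5x^4 - 6x - 1/2
D^2 f = -20x^3 - 6
matching coefficients of g against c_0 f + c_1 Df + … from the top degree down determines the c_i
solution: c_0 = 2, c_1 = 3, c_2 = -3

c_0 = 2, c_1 = 3, c_2 = -3


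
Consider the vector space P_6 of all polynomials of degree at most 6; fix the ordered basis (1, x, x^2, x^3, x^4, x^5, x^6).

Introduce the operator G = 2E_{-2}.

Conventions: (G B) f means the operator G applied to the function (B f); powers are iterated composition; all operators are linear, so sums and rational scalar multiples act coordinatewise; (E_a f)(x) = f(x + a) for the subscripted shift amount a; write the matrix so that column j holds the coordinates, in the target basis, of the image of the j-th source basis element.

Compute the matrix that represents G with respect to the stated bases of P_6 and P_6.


image of 1: 2
image of x: 2x - 4
image of x^2: 2x^2 - 8x + 8
image of x^3: 2x^3 - 12x^2 + 24x - 16
image of x^4: 2x^4 - 16x^3 + 48x^2 - 64x + 32
image of x^5: 2x^5 - 20x^4 + 80x^3 - 160x^2 + 160x - 64
image of x^6: 2x^6 - 24x^5 + 120x^4 - 320x^3 + 480x^2 - 384x + 128
each image's coordinates form column j of the matrix

the matrix is [[2, -4, 8, -16, 32, -64, 128]; [0, 2, -8, 24, -64, 160, -384]; [0, 0, 2, -12, 48, -160, 480]; [0, 0, 0, 2, -16, 80, -320]; [0, 0, 0, 0, 2, -20, 120]; [0, 0, 0, 0, 0, 2, -24]; [0, 0, 0, 0, 0, 0, 2]] (rows listed top to bottom)


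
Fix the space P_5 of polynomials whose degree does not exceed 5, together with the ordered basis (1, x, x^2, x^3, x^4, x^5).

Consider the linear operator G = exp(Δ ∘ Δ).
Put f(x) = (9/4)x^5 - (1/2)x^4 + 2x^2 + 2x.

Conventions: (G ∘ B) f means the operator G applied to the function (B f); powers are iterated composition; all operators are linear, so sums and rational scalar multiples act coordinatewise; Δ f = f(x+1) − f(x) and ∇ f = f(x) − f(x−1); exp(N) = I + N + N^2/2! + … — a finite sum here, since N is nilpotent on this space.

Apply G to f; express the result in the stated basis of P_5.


order-1 term: 45x^3 + 129x^2 + (291/2)x + 129/2
order-2 term: 135x + 264
the series for exp(Δ ∘ Δ) f terminates at order 2
exp(Δ ∘ Δ) f = (9/4)x^5 - (1/2)x^4 + 45x^3 + 131x^2 + (565/2)x + 657/2

g(x) = (9/4)x^5 - (1/2)x^4 + 45x^3 + 131x^2 + (565/2)x + 657/2


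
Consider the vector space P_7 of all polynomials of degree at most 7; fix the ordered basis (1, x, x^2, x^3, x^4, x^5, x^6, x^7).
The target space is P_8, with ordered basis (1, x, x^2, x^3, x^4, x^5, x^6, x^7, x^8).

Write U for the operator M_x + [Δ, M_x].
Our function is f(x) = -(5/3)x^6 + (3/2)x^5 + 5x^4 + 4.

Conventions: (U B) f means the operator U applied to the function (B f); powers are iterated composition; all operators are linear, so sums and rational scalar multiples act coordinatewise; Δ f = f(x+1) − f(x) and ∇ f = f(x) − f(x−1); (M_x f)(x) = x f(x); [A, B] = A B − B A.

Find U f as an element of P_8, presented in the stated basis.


M_x f = -(5/3)x^7 + (3/2)x^6 + 5x^5 + 4x
M_x f = -(5/3)x^7 + (3/2)x^6 + 5x^5 + 4x
Δ M_x f = -(35/3)x^6 - 26x^5 - (65/6)x^4 + (65/3)x^3 + (75/2)x^2 + (67/3)x + 53/6
Δ f = -10x^5 - (35/2)x^4 + (5/3)x^3 + 20x^2 + (35/2)x + 29/6
M_x Δ f = -10x^6 - (35/2)x^5 + (5/3)x^4 + 20x^3 + (35/2)x^2 + (29/6)x
[Δ, M_x] f = -(5/3)x^6 - (17/2)x^5 - (25/2)x^4 + (5/3)x^3 + 20x^2 + (35/2)x + 53/6
(M_x + [Δ, M_x]) f = -(5/3)x^7 - (1/6)x^6 - (7/2)x^5 - (25/2)x^4 + (5/3)x^3 + 20x^2 + (43/2)x + 53/6

g(x) = -(5/3)x^7 - (1/6)x^6 - (7/2)x^5 - (25/2)x^4 + (5/3)x^3 + 20x^2 + (43/2)x + 53/6


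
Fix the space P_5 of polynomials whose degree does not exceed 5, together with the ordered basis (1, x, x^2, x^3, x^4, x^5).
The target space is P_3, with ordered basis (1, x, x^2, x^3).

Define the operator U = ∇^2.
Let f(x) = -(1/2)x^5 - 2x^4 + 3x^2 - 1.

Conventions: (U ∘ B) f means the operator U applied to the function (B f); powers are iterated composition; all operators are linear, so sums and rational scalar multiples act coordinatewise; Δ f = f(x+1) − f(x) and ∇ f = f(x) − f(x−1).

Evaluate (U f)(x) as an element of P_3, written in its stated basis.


the result is g(x) = -10x^3 + 6x^2 + 13x - 7

∇ f = -(5/2)x^4 - 3x^3 + 7x^2 + (1/2)x - 3/2
∇ ∇ f = -10x^3 + 6x^2 + 13x - 7


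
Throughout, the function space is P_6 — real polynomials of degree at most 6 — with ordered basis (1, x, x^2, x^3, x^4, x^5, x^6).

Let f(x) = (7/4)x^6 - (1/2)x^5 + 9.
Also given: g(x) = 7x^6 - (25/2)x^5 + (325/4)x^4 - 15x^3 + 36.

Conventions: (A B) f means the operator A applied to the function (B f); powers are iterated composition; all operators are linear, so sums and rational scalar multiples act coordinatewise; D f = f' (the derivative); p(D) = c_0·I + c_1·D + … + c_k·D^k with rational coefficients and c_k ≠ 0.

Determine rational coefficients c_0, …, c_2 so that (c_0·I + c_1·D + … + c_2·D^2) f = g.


c_0 = 4, c_1 = -1, c_2 = 3/2

D^0 f = (7/4)x^6 - (1/2)x^5 + 9
D^1 f = (21/2)x^5 - (5/2)x^4
D^2 f = (105/2)x^4 - 10x^3
matching coefficients of g against c_0 f + c_1 Df + … from the top degree down determines the c_i
solution: c_0 = 4, c_1 = -1, c_2 = 3/2


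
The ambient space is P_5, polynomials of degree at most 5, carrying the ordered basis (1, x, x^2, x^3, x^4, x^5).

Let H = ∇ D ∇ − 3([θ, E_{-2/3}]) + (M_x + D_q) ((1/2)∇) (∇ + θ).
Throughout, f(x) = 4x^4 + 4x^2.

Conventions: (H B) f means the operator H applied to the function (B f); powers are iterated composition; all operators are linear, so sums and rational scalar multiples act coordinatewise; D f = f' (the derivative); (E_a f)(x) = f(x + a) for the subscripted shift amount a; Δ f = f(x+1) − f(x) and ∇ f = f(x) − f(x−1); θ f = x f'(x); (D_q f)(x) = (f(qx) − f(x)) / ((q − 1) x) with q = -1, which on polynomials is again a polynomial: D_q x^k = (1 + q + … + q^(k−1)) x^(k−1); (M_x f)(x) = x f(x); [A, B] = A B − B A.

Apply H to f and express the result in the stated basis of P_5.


∇ f = 16x^3 - 24x^2 + 24x - 8
D ∇ f = 48x^2 - 48x + 24
∇ D ∇ f = 96x - 96
E_{-2/3} f = 4x^4 - (32/3)x^3 + (44/3)x^2 - (272/27)x + 208/81
θ E_{-2/3} f = 16x^4 - 32x^3 + (88/3)x^2 - (272/27)x
θ f = 16x^4 + 8x^2
E_{-2/3} θ f = 16x^4 - (128/3)x^3 + (152/3)x^2 - (800/27)x + 544/81
[θ, E_{-2/3}] f = (32/3)x^3 - (64/3)x^2 + (176/9)x - 544/81
(-3([θ, E_{-2/3}])) f = -32x^3 + 64x^2 - (176/3)x + 544/27
∇ f = 16x^3 - 24x^2 + 24x - 8
θ f = 16x^4 + 8x^2
(∇ + θ) f = 16x^4 + 16x^3 - 16x^2 + 24x - 8
∇ (∇ + θ) f = 64x^3 - 48x^2 - 16x + 40
((1/2)∇) (∇ + θ) f = 32x^3 - 24x^2 - 8x + 20
M_x ((1/2)∇) (∇ + θ) f = 32x^4 - 24x^3 - 8x^2 + 20x
D_q ((1/2)∇) (∇ + θ) f = 32x^2 - 8
(M_x + D_q) ((1/2)∇) (∇ + θ) f = 32x^4 - 24x^3 + 24x^2 + 20x - 8
(∇ D ∇ − 3([θ, E_{-2/3}]) + (M_x + D_q) ((1/2)∇) (∇ + θ)) f = 32x^4 - 56x^3 + 88x^2 + (172/3)x - 2264/27

the image equals g(x) = 32x^4 - 56x^3 + 88x^2 + (172/3)x - 2264/27
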